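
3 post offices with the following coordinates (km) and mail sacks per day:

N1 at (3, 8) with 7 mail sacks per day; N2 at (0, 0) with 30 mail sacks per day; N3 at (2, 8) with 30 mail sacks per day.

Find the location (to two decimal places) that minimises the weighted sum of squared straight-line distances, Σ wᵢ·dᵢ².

The minimiser of Σwᵢ‖p−pᵢ‖² is the weighted centroid p* = (Σwᵢpᵢ)/(Σwᵢ).
Σwᵢ = 67.
Σwᵢxᵢ = 7·3 + 30·0 + 30·2 = 81.
Σwᵢyᵢ = 7·8 + 30·0 + 30·8 = 296.
x* = 81/67 = 1.21, y* = 296/67 = 4.42.

(1.21, 4.42)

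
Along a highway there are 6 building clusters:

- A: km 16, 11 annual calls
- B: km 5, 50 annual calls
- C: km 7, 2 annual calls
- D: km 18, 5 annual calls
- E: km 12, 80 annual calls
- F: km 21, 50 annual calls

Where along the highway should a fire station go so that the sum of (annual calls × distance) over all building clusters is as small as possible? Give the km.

x = 12

For a sum of weighted absolute distances on a line, the optimum is the weighted median (not the mean). Total weight W = 198; half-weight = 99.
Sort by position and accumulate weight:
  km 5 (B, w=50) → cum 50
  km 7 (C, w=2) → cum 52
  km 12 (E, w=80) → cum 132  ≥ 99 → median here
  km 16 (A, w=11) → cum 143
  km 18 (D, w=5) → cum 148
  km 21 (F, w=50) → cum 198
Optimal location: km 12.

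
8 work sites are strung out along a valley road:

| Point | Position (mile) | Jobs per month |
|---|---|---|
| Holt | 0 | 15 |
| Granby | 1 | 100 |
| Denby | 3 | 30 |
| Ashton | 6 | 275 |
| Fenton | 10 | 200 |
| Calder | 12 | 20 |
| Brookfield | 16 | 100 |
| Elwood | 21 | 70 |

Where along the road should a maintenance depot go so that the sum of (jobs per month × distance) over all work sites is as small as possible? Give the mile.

x = 6

For a sum of weighted absolute distances on a line, the optimum is the weighted median (not the mean). Total weight W = 810; half-weight = 405.
Sort by position and accumulate weight:
  mile 0 (Holt, w=15) → cum 15
  mile 1 (Granby, w=100) → cum 115
  mile 3 (Denby, w=30) → cum 145
  mile 6 (Ashton, w=275) → cum 420  ≥ 405 → median here
  mile 10 (Fenton, w=200) → cum 620
  mile 12 (Calder, w=20) → cum 640
  mile 16 (Brookfield, w=100) → cum 740
  mile 21 (Elwood, w=70) → cum 810
Optimal location: mile 6.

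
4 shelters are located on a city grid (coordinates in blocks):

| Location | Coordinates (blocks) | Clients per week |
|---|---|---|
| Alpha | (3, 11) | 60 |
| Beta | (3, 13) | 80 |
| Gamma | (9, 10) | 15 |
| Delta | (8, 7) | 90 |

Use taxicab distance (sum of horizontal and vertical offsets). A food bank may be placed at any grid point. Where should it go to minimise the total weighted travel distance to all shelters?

Manhattan distance separates: Σwᵢ(|x−xᵢ|+|y−yᵢ|) = Σwᵢ|x−xᵢ| + Σwᵢ|y−yᵢ|, so x and y are optimised independently as 1-D weighted medians.
Total weight W = 245; half = 122.5.
x-coordinate, sorted with cumulative weight:
  x=3 (Alpha, w=60) cum 60
  x=3 (Beta, w=80) cum 140  ← median
  x=8 (Delta, w=90) cum 230
  x=9 (Gamma, w=15) cum 245
⇒ x* = 3
y-coordinate, sorted with cumulative weight:
  y=7 (Delta, w=90) cum 90
  y=10 (Gamma, w=15) cum 105
  y=11 (Alpha, w=60) cum 165  ← median
  y=13 (Beta, w=80) cum 245
⇒ y* = 11

(3, 11)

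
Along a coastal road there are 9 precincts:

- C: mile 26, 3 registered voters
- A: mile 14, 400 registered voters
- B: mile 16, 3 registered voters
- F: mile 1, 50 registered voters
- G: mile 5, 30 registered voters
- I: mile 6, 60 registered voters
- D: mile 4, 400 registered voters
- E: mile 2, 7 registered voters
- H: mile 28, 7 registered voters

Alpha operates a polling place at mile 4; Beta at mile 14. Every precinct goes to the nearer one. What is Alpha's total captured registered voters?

The indifferent point is the midpoint (4+14)/2 = 9; precincts left of it (closer to Alpha at 4) go to Alpha, those right go to Beta.
  F at 1 (w=50) → Alpha
  E at 2 (w=7) → Alpha
  D at 4 (w=400) → Alpha
  G at 5 (w=30) → Alpha
  I at 6 (w=60) → Alpha
  A at 14 (w=400) → Beta
  B at 16 (w=3) → Beta
  C at 26 (w=3) → Beta
  H at 28 (w=7) → Beta
Alpha captures 547; Beta captures 413.

547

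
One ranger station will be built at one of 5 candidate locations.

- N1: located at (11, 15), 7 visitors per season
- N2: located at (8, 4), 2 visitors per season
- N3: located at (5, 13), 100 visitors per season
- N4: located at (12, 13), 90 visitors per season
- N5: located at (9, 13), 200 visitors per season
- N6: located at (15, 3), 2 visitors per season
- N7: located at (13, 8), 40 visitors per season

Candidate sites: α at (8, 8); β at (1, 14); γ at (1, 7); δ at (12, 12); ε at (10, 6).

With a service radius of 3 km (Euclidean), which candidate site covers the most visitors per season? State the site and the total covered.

δ, covering 90

Coverage radius r = 3 km; a point is covered iff (Δx)²+(Δy)² ≤ 3² = 9.
  α (8, 8): covers {none} → 0
  β (1, 14): covers {none} → 0
  γ (1, 7): covers {none} → 0
  δ (12, 12): covers {N4} → 90
  ε (10, 6): covers {N2} → 2
Maximum coverage at δ: 90 visitors per season.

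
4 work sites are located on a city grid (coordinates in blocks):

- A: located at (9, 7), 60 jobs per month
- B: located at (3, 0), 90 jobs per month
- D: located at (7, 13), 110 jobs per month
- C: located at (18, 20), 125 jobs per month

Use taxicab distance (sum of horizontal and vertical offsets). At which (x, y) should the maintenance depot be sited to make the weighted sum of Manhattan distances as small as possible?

(7, 13)

Manhattan distance separates: Σwᵢ(|x−xᵢ|+|y−yᵢ|) = Σwᵢ|x−xᵢ| + Σwᵢ|y−yᵢ|, so x and y are optimised independently as 1-D weighted medians.
Total weight W = 385; half = 192.5.
x-coordinate, sorted with cumulative weight:
  x=3 (B, w=90) cum 90
  x=7 (D, w=110) cum 200  ← median
  x=9 (A, w=60) cum 260
  x=18 (C, w=125) cum 385
⇒ x* = 7
y-coordinate, sorted with cumulative weight:
  y=0 (B, w=90) cum 90
  y=7 (A, w=60) cum 150
  y=13 (D, w=110) cum 260  ← median
  y=20 (C, w=125) cum 385
⇒ y* = 13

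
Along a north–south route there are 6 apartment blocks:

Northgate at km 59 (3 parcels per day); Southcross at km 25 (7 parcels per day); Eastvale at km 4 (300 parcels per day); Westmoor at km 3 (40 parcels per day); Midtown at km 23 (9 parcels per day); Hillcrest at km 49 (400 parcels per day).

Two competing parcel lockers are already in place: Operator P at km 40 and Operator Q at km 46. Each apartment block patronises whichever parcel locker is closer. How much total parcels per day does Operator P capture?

The indifferent point is the midpoint (40+46)/2 = 43; apartment blocks left of it (closer to Operator P at 40) go to Operator P, those right go to Operator Q.
  Westmoor at 3 (w=40) → Operator P
  Eastvale at 4 (w=300) → Operator P
  Midtown at 23 (w=9) → Operator P
  Southcross at 25 (w=7) → Operator P
  Hillcrest at 49 (w=400) → Operator Q
  Northgate at 59 (w=3) → Operator Q
Operator P captures 356; Operator Q captures 403.

356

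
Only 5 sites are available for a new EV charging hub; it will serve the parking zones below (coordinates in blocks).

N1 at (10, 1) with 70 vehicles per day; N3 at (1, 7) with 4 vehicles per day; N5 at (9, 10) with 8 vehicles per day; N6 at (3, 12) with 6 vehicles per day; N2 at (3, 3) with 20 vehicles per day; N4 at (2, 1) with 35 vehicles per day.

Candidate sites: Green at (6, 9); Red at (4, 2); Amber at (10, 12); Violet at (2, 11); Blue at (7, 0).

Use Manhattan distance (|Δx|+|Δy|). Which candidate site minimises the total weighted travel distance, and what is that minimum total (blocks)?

Red, total 837 blocks

Total weighted distance at each candidate:
  Green (6, 9): total = 1536
  Red (4, 2): total = 837
  Amber (10, 12): total = 1877
  Violet (2, 11): total = 1886
  Blue (7, 0): total = 874
Minimum is at Red with total 837 blocks.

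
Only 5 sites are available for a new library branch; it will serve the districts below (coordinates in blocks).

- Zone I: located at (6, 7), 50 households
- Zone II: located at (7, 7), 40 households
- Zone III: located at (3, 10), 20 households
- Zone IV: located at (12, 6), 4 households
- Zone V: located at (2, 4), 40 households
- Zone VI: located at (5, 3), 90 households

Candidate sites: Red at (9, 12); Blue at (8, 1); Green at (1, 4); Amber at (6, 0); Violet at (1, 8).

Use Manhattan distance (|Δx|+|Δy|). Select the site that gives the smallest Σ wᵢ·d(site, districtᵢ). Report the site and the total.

Total weighted distance at each candidate:
  Red (9, 12): total = 2646
  Blue (8, 1): total = 1806
  Green (1, 4): total = 1462
  Amber (6, 0): total = 1658
  Violet (1, 8): total = 1722
Minimum is at Green with total 1462 blocks.

Green, total 1462 blocks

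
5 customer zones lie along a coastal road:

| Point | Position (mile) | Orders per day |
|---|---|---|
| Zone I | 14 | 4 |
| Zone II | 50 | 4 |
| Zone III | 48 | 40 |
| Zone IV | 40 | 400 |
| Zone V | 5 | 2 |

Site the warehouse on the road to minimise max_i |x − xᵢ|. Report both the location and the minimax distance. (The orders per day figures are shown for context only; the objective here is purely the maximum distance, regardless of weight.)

The 1-center on a line is the midpoint of the two extreme points: leftmost at 5, rightmost at 50.
Optimal location = (5 + 50)/2 = 27.5; maximum distance = (50 − 5)/2 = 22.5.

location 27.5, max distance 22.5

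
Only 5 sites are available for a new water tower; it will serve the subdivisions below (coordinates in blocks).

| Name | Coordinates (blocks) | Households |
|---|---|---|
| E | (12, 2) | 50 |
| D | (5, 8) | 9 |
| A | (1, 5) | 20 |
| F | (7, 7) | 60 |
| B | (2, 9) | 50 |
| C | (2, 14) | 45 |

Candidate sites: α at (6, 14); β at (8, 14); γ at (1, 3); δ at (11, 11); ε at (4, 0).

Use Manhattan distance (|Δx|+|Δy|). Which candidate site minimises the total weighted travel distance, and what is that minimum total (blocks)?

γ, total 2211 blocks

Total weighted distance at each candidate:
  α (6, 14): total = 2353
  β (8, 14): total = 2501
  γ (1, 3): total = 2211
  δ (11, 11): total = 2471
  ε (4, 0): total = 2611
Minimum is at γ with total 2211 blocks.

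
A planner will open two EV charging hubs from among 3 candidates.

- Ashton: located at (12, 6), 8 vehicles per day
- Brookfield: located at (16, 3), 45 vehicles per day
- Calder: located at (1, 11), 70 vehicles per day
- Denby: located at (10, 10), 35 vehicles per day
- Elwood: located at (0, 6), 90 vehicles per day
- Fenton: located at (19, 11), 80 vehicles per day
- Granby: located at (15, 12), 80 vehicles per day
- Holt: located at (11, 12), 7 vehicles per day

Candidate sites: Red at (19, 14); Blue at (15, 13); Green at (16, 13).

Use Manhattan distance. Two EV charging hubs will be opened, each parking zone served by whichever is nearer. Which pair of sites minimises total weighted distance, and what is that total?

Evaluate every pair (each demand assigned to the nearer of the two):
  {Red, Blue}: total = 4310
  {Blue, Green}: total = 4425
  {Red, Green}: total = 4555
Best pair: {Red, Blue} with total 4310.

{Red, Blue}, total 4310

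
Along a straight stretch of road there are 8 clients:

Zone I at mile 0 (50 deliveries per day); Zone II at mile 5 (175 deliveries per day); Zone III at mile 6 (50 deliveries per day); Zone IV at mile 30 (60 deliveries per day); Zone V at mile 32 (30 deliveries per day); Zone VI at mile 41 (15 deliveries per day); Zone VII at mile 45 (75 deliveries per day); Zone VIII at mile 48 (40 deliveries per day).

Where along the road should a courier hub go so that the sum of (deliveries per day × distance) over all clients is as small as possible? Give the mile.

x = 6

For a sum of weighted absolute distances on a line, the optimum is the weighted median (not the mean). Total weight W = 495; half-weight = 247.5.
Sort by position and accumulate weight:
  mile 0 (Zone I, w=50) → cum 50
  mile 5 (Zone II, w=175) → cum 225
  mile 6 (Zone III, w=50) → cum 275  ≥ 247.5 → median here
  mile 30 (Zone IV, w=60) → cum 335
  mile 32 (Zone V, w=30) → cum 365
  mile 41 (Zone VI, w=15) → cum 380
  mile 45 (Zone VII, w=75) → cum 455
  mile 48 (Zone VIII, w=40) → cum 495
Optimal location: mile 6.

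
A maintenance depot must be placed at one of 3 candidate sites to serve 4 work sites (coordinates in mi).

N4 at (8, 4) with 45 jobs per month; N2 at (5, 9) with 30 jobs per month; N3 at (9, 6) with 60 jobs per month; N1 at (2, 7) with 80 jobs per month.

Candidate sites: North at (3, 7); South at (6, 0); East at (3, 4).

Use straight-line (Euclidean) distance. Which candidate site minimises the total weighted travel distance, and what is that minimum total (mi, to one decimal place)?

North, total 792.2 mi

Total weighted distance at each candidate:
  North (3, 7): total = 792.2
  South (6, 0): total = 1520.4
  East (3, 4): total = 1019.0
Minimum is at North with total 792.2 mi.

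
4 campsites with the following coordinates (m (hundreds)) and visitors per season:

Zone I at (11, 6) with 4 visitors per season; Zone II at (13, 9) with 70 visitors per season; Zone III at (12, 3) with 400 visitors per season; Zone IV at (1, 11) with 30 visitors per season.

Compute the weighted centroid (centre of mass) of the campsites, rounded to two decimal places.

(11.48, 4.33)

The minimiser of Σwᵢ‖p−pᵢ‖² is the weighted centroid p* = (Σwᵢpᵢ)/(Σwᵢ).
Σwᵢ = 504.
Σwᵢxᵢ = 4·11 + 70·13 + 400·12 + 30·1 = 5784.
Σwᵢyᵢ = 4·6 + 70·9 + 400·3 + 30·11 = 2184.
x* = 5784/504 = 11.48, y* = 2184/504 = 4.33.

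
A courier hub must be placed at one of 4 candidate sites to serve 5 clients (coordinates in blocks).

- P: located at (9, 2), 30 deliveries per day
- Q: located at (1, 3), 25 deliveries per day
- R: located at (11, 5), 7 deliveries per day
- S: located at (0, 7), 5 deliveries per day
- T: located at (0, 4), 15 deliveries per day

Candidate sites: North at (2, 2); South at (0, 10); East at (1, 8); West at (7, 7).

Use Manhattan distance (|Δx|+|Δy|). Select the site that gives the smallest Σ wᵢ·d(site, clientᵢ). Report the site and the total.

Total weighted distance at each candidate:
  North (2, 2): total = 439
  South (0, 10): total = 927
  East (1, 8): total = 721
  West (7, 7): total = 687
Minimum is at North with total 439 blocks.

North, total 439 blocks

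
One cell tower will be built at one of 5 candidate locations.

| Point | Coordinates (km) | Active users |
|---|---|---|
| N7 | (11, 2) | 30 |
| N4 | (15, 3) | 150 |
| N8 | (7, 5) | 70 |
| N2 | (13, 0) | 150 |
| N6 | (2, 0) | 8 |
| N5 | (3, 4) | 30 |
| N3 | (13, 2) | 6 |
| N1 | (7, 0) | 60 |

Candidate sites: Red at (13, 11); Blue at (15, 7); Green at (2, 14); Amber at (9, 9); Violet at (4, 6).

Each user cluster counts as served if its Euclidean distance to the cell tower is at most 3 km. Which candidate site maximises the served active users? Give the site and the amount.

Violet, covering 30

Coverage radius r = 3 km; a point is covered iff (Δx)²+(Δy)² ≤ 3² = 9.
  Red (13, 11): covers {none} → 0
  Blue (15, 7): covers {none} → 0
  Green (2, 14): covers {none} → 0
  Amber (9, 9): covers {none} → 0
  Violet (4, 6): covers {N5} → 30
Maximum coverage at Violet: 30 active users.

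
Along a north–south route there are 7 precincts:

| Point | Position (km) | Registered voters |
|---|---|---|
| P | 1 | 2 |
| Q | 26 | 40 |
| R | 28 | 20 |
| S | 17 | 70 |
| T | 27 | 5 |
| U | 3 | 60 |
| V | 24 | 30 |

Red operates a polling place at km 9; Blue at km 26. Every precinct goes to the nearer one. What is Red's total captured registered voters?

The indifferent point is the midpoint (9+26)/2 = 17.5; precincts left of it (closer to Red at 9) go to Red, those right go to Blue.
  P at 1 (w=2) → Red
  U at 3 (w=60) → Red
  S at 17 (w=70) → Red
  V at 24 (w=30) → Blue
  Q at 26 (w=40) → Blue
  T at 27 (w=5) → Blue
  R at 28 (w=20) → Blue
Red captures 132; Blue captures 95.

132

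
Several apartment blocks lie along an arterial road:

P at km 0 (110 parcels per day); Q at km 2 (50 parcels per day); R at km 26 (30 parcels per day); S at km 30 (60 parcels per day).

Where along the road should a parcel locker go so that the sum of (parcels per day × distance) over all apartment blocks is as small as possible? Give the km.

For a sum of weighted absolute distances on a line, the optimum is the weighted median (not the mean). Total weight W = 250; half-weight = 125.
Sort by position and accumulate weight:
  km 0 (P, w=110) → cum 110
  km 2 (Q, w=50) → cum 160  ≥ 125 → median here
  km 26 (R, w=30) → cum 190
  km 30 (S, w=60) → cum 250
Optimal location: km 2.

x = 2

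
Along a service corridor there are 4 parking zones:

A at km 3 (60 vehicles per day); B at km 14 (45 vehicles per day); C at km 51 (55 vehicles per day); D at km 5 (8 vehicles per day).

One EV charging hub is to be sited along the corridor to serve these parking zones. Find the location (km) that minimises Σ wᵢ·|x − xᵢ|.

For a sum of weighted absolute distances on a line, the optimum is the weighted median (not the mean). Total weight W = 168; half-weight = 84.
Sort by position and accumulate weight:
  km 3 (A, w=60) → cum 60
  km 5 (D, w=8) → cum 68
  km 14 (B, w=45) → cum 113  ≥ 84 → median here
  km 51 (C, w=55) → cum 168
Optimal location: km 14.

x = 14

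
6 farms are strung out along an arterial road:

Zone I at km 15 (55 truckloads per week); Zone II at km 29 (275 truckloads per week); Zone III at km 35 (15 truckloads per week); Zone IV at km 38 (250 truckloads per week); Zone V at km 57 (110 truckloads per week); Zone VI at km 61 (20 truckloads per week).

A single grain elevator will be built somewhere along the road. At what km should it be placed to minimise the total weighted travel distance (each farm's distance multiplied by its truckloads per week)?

For a sum of weighted absolute distances on a line, the optimum is the weighted median (not the mean). Total weight W = 725; half-weight = 362.5.
Sort by position and accumulate weight:
  km 15 (Zone I, w=55) → cum 55
  km 29 (Zone II, w=275) → cum 330
  km 35 (Zone III, w=15) → cum 345
  km 38 (Zone IV, w=250) → cum 595  ≥ 362.5 → median here
  km 57 (Zone V, w=110) → cum 705
  km 61 (Zone VI, w=20) → cum 725
Optimal location: km 38.

x = 38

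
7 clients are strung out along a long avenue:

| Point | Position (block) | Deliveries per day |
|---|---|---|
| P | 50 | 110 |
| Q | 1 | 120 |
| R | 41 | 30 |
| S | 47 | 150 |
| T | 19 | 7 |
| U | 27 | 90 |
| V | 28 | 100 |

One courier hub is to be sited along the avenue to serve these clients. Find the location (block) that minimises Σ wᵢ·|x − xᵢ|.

x = 28

For a sum of weighted absolute distances on a line, the optimum is the weighted median (not the mean). Total weight W = 607; half-weight = 303.5.
Sort by position and accumulate weight:
  block 1 (Q, w=120) → cum 120
  block 19 (T, w=7) → cum 127
  block 27 (U, w=90) → cum 217
  block 28 (V, w=100) → cum 317  ≥ 303.5 → median here
  block 41 (R, w=30) → cum 347
  block 47 (S, w=150) → cum 497
  block 50 (P, w=110) → cum 607
Optimal location: block 28.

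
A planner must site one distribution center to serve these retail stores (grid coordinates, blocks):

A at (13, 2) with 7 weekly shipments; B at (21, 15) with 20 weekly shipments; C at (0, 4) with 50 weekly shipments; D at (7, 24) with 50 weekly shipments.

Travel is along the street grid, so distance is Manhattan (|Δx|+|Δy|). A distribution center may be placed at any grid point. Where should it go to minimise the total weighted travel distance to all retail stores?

Manhattan distance separates: Σwᵢ(|x−xᵢ|+|y−yᵢ|) = Σwᵢ|x−xᵢ| + Σwᵢ|y−yᵢ|, so x and y are optimised independently as 1-D weighted medians.
Total weight W = 127; half = 63.5.
x-coordinate, sorted with cumulative weight:
  x=0 (C, w=50) cum 50
  x=7 (D, w=50) cum 100  ← median
  x=13 (A, w=7) cum 107
  x=21 (B, w=20) cum 127
⇒ x* = 7
y-coordinate, sorted with cumulative weight:
  y=2 (A, w=7) cum 7
  y=4 (C, w=50) cum 57
  y=15 (B, w=20) cum 77  ← median
  y=24 (D, w=50) cum 127
⇒ y* = 15

(7, 15)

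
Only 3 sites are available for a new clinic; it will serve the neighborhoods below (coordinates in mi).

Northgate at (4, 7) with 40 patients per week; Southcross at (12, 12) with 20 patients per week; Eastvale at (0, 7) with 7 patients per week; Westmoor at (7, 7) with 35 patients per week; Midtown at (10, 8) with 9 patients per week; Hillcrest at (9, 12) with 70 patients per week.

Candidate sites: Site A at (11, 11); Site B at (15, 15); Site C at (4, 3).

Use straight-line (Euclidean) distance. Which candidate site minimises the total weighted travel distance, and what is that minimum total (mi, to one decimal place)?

Total weighted distance at each candidate:
  Site A (11, 11): total = 815.7
  Site B (15, 15): total = 1690.9
  Site C (4, 3): total = 1406.4
Minimum is at Site A with total 815.7 mi.

Site A, total 815.7 mi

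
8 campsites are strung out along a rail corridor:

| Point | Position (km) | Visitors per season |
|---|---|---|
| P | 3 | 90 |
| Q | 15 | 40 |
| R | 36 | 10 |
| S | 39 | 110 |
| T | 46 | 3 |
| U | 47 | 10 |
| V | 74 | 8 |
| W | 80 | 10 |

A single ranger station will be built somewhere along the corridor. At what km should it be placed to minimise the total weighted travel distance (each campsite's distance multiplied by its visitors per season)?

x = 39

For a sum of weighted absolute distances on a line, the optimum is the weighted median (not the mean). Total weight W = 281; half-weight = 140.5.
Sort by position and accumulate weight:
  km 3 (P, w=90) → cum 90
  km 15 (Q, w=40) → cum 130
  km 36 (R, w=10) → cum 140
  km 39 (S, w=110) → cum 250  ≥ 140.5 → median here
  km 46 (T, w=3) → cum 253
  km 47 (U, w=10) → cum 263
  km 74 (V, w=8) → cum 271
  km 80 (W, w=10) → cum 281
Optimal location: km 39.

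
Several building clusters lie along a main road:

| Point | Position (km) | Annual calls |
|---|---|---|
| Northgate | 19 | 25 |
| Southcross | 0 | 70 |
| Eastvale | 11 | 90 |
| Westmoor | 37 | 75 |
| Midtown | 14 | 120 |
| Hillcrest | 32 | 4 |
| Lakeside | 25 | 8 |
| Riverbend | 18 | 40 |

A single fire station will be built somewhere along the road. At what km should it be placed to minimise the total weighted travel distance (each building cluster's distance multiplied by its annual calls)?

For a sum of weighted absolute distances on a line, the optimum is the weighted median (not the mean). Total weight W = 432; half-weight = 216.
Sort by position and accumulate weight:
  km 0 (Southcross, w=70) → cum 70
  km 11 (Eastvale, w=90) → cum 160
  km 14 (Midtown, w=120) → cum 280  ≥ 216 → median here
  km 18 (Riverbend, w=40) → cum 320
  km 19 (Northgate, w=25) → cum 345
  km 25 (Lakeside, w=8) → cum 353
  km 32 (Hillcrest, w=4) → cum 357
  km 37 (Westmoor, w=75) → cum 432
Optimal location: km 14.

x = 14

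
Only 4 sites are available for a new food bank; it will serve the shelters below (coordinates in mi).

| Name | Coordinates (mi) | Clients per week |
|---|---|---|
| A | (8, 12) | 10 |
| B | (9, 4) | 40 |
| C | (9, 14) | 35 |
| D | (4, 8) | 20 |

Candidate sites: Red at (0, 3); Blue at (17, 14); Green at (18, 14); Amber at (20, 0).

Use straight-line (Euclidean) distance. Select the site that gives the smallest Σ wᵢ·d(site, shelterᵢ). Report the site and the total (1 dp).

Total weighted distance at each candidate:
  Red (0, 3): total = 1108.1
  Blue (17, 14): total = 1170.8
  Green (18, 14): total = 1259.8
  Amber (20, 0): total = 1618.8
Minimum is at Red with total 1108.1 mi.

Red, total 1108.1 mi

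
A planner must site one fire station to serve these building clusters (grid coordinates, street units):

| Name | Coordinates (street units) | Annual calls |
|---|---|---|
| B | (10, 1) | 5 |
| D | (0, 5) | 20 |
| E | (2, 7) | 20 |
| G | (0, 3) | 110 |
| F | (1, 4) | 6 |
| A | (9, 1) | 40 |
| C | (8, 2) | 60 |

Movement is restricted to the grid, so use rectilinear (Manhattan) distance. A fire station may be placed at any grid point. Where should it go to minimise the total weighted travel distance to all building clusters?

(1, 3)

Manhattan distance separates: Σwᵢ(|x−xᵢ|+|y−yᵢ|) = Σwᵢ|x−xᵢ| + Σwᵢ|y−yᵢ|, so x and y are optimised independently as 1-D weighted medians.
Total weight W = 261; half = 130.5.
x-coordinate, sorted with cumulative weight:
  x=0 (D, w=20) cum 20
  x=0 (G, w=110) cum 130
  x=1 (F, w=6) cum 136  ← median
  x=2 (E, w=20) cum 156
  x=8 (C, w=60) cum 216
  x=9 (A, w=40) cum 256
  x=10 (B, w=5) cum 261
⇒ x* = 1
y-coordinate, sorted with cumulative weight:
  y=1 (B, w=5) cum 5
  y=1 (A, w=40) cum 45
  y=2 (C, w=60) cum 105
  y=3 (G, w=110) cum 215  ← median
  y=4 (F, w=6) cum 221
  y=5 (D, w=20) cum 241
  y=7 (E, w=20) cum 261
⇒ y* = 3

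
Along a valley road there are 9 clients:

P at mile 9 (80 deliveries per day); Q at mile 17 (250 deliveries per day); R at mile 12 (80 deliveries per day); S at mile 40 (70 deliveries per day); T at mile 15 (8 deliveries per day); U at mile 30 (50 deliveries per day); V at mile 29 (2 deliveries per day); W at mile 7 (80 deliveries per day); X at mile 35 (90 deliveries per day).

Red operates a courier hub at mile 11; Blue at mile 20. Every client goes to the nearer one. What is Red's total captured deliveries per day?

The indifferent point is the midpoint (11+20)/2 = 15.5; clients left of it (closer to Red at 11) go to Red, those right go to Blue.
  W at 7 (w=80) → Red
  P at 9 (w=80) → Red
  R at 12 (w=80) → Red
  T at 15 (w=8) → Red
  Q at 17 (w=250) → Blue
  V at 29 (w=2) → Blue
  U at 30 (w=50) → Blue
  X at 35 (w=90) → Blue
  S at 40 (w=70) → Blue
Red captures 248; Blue captures 462.

248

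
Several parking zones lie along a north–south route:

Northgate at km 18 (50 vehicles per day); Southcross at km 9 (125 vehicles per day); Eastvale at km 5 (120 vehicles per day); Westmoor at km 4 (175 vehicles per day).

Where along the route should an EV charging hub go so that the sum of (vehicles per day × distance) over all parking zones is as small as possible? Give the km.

x = 5

For a sum of weighted absolute distances on a line, the optimum is the weighted median (not the mean). Total weight W = 470; half-weight = 235.
Sort by position and accumulate weight:
  km 4 (Westmoor, w=175) → cum 175
  km 5 (Eastvale, w=120) → cum 295  ≥ 235 → median here
  km 9 (Southcross, w=125) → cum 420
  km 18 (Northgate, w=50) → cum 470
Optimal location: km 5.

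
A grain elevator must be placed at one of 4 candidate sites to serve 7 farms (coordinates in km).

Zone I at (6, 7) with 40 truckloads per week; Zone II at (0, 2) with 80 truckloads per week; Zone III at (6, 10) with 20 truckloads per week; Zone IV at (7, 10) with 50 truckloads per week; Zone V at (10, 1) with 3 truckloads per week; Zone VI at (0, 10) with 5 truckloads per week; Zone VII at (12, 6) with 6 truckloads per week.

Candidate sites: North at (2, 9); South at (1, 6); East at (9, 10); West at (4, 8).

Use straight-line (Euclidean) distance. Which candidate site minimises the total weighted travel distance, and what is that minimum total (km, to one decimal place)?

West, total 1002.7 km

Total weighted distance at each candidate:
  North (2, 9): total = 1206.5
  South (1, 6): total = 1139.9
  East (9, 10): total = 1395.2
  West (4, 8): total = 1002.7
Minimum is at West with total 1002.7 km.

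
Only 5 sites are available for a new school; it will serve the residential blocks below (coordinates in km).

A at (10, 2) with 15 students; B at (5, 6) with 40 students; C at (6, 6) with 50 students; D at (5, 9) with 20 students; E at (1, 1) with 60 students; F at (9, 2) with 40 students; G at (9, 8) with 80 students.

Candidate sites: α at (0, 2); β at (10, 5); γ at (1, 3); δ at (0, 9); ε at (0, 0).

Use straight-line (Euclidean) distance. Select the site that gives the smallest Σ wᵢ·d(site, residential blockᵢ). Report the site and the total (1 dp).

β, total 1553.6 km

Total weighted distance at each candidate:
  α (0, 2): total = 2248.9
  β (10, 5): total = 1553.6
  γ (1, 3): total = 1968.8
  δ (0, 9): total = 2516.0
  ε (0, 0): total = 2512.5
Minimum is at β with total 1553.6 km.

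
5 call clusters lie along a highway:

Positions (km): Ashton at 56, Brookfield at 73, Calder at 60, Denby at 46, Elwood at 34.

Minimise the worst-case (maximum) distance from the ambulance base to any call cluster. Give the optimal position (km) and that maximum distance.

location 53.5, max distance 19.5

The 1-center on a line is the midpoint of the two extreme points: leftmost at 34, rightmost at 73.
Optimal location = (34 + 73)/2 = 53.5; maximum distance = (73 − 34)/2 = 19.5.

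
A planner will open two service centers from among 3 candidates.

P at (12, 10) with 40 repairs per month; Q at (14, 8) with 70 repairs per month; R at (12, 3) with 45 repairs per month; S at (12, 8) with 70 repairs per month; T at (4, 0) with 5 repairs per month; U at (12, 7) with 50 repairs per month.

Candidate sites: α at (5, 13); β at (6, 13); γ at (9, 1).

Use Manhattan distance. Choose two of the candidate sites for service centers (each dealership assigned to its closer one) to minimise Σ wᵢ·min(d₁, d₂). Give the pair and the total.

{β, γ}, total 2605

Evaluate every pair (each demand assigned to the nearer of the two):
  {β, γ}: total = 2605
  {α, γ}: total = 2645
  {α, β}: total = 3430
Best pair: {β, γ} with total 2605.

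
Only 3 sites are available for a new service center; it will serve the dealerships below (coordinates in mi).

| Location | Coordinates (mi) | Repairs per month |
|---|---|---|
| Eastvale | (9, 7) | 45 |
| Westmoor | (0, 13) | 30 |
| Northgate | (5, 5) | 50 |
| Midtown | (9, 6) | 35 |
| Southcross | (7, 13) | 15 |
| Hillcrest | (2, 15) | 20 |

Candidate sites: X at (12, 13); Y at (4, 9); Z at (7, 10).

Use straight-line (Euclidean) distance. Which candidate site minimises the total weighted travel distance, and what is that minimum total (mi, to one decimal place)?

Z, total 1002.9 mi

Total weighted distance at each candidate:
  X (12, 13): total = 1738.9
  Y (4, 9): total = 1023.8
  Z (7, 10): total = 1002.9
Minimum is at Z with total 1002.9 mi.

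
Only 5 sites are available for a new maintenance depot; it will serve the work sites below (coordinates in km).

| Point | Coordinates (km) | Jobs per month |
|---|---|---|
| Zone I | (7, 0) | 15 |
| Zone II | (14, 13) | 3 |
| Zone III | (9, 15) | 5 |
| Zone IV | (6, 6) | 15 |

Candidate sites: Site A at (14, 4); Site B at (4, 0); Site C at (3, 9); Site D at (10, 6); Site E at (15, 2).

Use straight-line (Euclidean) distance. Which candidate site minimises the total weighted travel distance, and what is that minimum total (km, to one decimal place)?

Total weighted distance at each candidate:
  Site A (14, 4): total = 332.0
  Site B (4, 0): total = 268.1
  Site C (3, 9): total = 288.9
  Site D (10, 6): total = 230.1
  Site E (15, 2): total = 376.2
Minimum is at Site D with total 230.1 km.

Site D, total 230.1 km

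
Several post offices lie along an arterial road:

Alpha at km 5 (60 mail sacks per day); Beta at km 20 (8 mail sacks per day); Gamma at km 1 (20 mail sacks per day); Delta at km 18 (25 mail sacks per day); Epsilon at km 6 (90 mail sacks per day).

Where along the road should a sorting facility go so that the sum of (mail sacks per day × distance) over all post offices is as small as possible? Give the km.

For a sum of weighted absolute distances on a line, the optimum is the weighted median (not the mean). Total weight W = 203; half-weight = 101.5.
Sort by position and accumulate weight:
  km 1 (Gamma, w=20) → cum 20
  km 5 (Alpha, w=60) → cum 80
  km 6 (Epsilon, w=90) → cum 170  ≥ 101.5 → median here
  km 18 (Delta, w=25) → cum 195
  km 20 (Beta, w=8) → cum 203
Optimal location: km 6.

x = 6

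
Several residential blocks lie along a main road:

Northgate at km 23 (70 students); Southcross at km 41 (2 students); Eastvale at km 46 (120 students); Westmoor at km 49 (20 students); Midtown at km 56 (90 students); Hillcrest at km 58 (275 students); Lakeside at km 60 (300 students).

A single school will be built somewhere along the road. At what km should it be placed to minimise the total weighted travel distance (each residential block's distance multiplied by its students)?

For a sum of weighted absolute distances on a line, the optimum is the weighted median (not the mean). Total weight W = 877; half-weight = 438.5.
Sort by position and accumulate weight:
  km 23 (Northgate, w=70) → cum 70
  km 41 (Southcross, w=2) → cum 72
  km 46 (Eastvale, w=120) → cum 192
  km 49 (Westmoor, w=20) → cum 212
  km 56 (Midtown, w=90) → cum 302
  km 58 (Hillcrest, w=275) → cum 577  ≥ 438.5 → median here
  km 60 (Lakeside, w=300) → cum 877
Optimal location: km 58.

x = 58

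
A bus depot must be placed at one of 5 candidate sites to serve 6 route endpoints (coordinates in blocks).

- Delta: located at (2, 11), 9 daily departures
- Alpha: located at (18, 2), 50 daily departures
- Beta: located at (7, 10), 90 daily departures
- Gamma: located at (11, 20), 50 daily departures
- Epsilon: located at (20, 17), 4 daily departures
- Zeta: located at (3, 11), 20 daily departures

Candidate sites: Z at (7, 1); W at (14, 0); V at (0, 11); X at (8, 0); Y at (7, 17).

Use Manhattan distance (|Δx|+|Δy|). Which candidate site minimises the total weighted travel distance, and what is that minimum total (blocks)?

Y, total 2631 blocks

Total weighted distance at each candidate:
  Z (7, 1): total = 3091
  W (14, 0): total = 3719
  V (0, 11): total = 3252
  X (8, 0): total = 3329
  Y (7, 17): total = 2631
Minimum is at Y with total 2631 blocks.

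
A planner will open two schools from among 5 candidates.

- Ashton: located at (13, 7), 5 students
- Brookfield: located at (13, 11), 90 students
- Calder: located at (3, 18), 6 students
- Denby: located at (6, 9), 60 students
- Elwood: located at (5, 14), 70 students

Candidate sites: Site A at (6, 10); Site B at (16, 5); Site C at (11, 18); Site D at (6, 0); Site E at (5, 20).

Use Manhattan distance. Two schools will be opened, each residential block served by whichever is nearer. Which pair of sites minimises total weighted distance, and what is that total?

{Site A, Site E}, total 1204

Evaluate every pair (each demand assigned to the nearer of the two):
  {Site A, Site E}: total = 1204
  {Site A, Site B}: total = 1221
  {Site A, Site C}: total = 1228
  {Site A, Site D}: total = 1246
  {Site B, Site E}: total = 1999
  {Site C, Site E}: total = 2039
  {Site C, Site D}: total = 2163
  {Site B, Site C}: total = 2423
  {Site B, Site D}: total = 2551
  {Site D, Site E}: total = 2584
Best pair: {Site A, Site E} with total 1204.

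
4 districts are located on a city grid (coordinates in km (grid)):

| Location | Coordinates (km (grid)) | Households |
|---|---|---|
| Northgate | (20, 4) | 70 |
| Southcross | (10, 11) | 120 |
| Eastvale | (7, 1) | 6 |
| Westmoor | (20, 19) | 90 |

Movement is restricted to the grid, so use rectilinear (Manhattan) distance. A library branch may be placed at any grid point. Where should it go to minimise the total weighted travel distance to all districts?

(20, 11)

Manhattan distance separates: Σwᵢ(|x−xᵢ|+|y−yᵢ|) = Σwᵢ|x−xᵢ| + Σwᵢ|y−yᵢ|, so x and y are optimised independently as 1-D weighted medians.
Total weight W = 286; half = 143.
x-coordinate, sorted with cumulative weight:
  x=7 (Eastvale, w=6) cum 6
  x=10 (Southcross, w=120) cum 126
  x=20 (Northgate, w=70) cum 196  ← median
  x=20 (Westmoor, w=90) cum 286
⇒ x* = 20
y-coordinate, sorted with cumulative weight:
  y=1 (Eastvale, w=6) cum 6
  y=4 (Northgate, w=70) cum 76
  y=11 (Southcross, w=120) cum 196  ← median
  y=19 (Westmoor, w=90) cum 286
⇒ y* = 11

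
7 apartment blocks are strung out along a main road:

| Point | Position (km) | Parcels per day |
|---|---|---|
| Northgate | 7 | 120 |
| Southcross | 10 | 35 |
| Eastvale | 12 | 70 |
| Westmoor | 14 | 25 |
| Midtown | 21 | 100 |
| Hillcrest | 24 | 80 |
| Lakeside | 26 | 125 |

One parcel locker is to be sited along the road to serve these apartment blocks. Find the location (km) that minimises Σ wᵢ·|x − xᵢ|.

x = 21

For a sum of weighted absolute distances on a line, the optimum is the weighted median (not the mean). Total weight W = 555; half-weight = 277.5.
Sort by position and accumulate weight:
  km 7 (Northgate, w=120) → cum 120
  km 10 (Southcross, w=35) → cum 155
  km 12 (Eastvale, w=70) → cum 225
  km 14 (Westmoor, w=25) → cum 250
  km 21 (Midtown, w=100) → cum 350  ≥ 277.5 → median here
  km 24 (Hillcrest, w=80) → cum 430
  km 26 (Lakeside, w=125) → cum 555
Optimal location: km 21.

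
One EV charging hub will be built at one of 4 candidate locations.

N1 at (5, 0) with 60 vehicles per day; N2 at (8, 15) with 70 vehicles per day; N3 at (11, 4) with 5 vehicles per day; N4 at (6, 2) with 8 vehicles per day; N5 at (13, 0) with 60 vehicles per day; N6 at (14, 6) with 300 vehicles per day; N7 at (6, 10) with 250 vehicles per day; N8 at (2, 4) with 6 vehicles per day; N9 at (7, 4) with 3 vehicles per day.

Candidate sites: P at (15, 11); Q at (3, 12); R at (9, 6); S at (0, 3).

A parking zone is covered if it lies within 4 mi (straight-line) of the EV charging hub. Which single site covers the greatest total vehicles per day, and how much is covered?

Q, covering 250

Coverage radius r = 4 mi; a point is covered iff (Δx)²+(Δy)² ≤ 4² = 16.
  P (15, 11): covers {none} → 0
  Q (3, 12): covers {N7} → 250
  R (9, 6): covers {N3, N9} → 8
  S (0, 3): covers {N8} → 6
Maximum coverage at Q: 250 vehicles per day.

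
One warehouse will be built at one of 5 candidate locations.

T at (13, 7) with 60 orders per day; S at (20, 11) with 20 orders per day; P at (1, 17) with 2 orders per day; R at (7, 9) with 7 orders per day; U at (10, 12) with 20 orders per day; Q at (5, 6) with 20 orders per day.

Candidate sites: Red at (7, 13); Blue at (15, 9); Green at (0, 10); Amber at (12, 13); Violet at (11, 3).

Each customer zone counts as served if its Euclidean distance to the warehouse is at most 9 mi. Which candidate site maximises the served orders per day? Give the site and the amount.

Coverage radius r = 9 mi; a point is covered iff (Δx)²+(Δy)² ≤ 9² = 81.
  Red (7, 13): covers {T, P, R, U, Q} → 109
  Blue (15, 9): covers {T, S, R, U} → 107
  Green (0, 10): covers {P, R, Q} → 29
  Amber (12, 13): covers {T, S, R, U} → 107
  Violet (11, 3): covers {T, R, Q} → 87
Maximum coverage at Red: 109 orders per day.

Red, covering 109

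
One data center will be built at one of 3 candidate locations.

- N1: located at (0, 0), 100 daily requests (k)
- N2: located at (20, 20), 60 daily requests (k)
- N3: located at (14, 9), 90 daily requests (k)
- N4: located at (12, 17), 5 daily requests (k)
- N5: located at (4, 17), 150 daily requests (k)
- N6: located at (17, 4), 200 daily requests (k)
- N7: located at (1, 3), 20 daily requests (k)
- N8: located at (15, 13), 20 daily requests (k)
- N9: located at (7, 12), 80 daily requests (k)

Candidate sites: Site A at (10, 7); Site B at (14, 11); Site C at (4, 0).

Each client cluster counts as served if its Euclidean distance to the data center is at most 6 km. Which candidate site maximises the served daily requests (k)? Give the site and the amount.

Site A, covering 170

Coverage radius r = 6 km; a point is covered iff (Δx)²+(Δy)² ≤ 6² = 36.
  Site A (10, 7): covers {N3, N9} → 170
  Site B (14, 11): covers {N3, N8} → 110
  Site C (4, 0): covers {N1, N7} → 120
Maximum coverage at Site A: 170 daily requests (k).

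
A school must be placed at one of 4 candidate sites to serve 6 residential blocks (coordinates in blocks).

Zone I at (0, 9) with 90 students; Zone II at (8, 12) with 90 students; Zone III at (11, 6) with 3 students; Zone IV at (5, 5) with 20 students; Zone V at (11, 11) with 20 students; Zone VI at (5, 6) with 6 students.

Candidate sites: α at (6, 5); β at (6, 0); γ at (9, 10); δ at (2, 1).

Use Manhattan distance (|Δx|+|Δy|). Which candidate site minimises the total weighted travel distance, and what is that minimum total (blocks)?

Total weighted distance at each candidate:
  α (6, 5): total = 1980
  β (6, 0): total = 3125
  γ (9, 10): total = 1476
  δ (2, 1): total = 3040
Minimum is at γ with total 1476 blocks.

γ, total 1476 blocks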